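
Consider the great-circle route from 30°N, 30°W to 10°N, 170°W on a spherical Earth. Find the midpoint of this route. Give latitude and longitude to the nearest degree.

Convert each endpoint to a unit vector on the sphere (x = cos φ cos λ, y = cos φ sin λ, z = sin φ).
The central angle between the endpoints is δ = arccos(p₁·p₂) ≈ 2.173 rad (124.5°).
Interpolate at f = 1/2 with slerp weights a = sin((1−f)δ)/sin δ ≈ 1.074, b = sin(fδ)/sin δ ≈ 1.074.
p = a·p₁ + b·p₂ ≈ (-0.236, -0.649, 0.723); φ = arcsin(p_z) ≈ 46.34°, λ = atan2(p_y, p_x) ≈ -110.00°.

≈ 46°N, 110°W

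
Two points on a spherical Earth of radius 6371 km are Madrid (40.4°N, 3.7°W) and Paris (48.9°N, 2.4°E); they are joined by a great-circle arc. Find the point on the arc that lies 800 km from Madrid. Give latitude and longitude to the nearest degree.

The haversine formula gives a central angle δ ≈ 0.166 rad (9.5°) between the endpoints. The total great-circle distance is δ·R ≈ 0.166 × 6371 ≈ 1060 km, so the target fraction is f = 800/1060 ≈ 0.754.
Interpolate at f ≈ 0.754 with slerp weights a = sin((1−f)δ)/sin δ ≈ 0.247, b = sin(fδ)/sin δ ≈ 0.756.
p = a·p₁ + b·p₂ ≈ (0.684, 0.009, 0.729); φ = arcsin(p_z) ≈ 46.84°, λ = atan2(p_y, p_x) ≈ 0.73°.

≈ 47°N, 1°E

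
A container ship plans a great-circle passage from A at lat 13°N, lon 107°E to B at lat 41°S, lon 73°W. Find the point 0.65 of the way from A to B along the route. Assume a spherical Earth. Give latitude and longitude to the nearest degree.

≈ lat 86°S, lon 107°E

Write both endpoints as unit vectors p₁, p₂ with components (cos φ cos λ, cos φ sin λ, sin φ).
The central angle between the endpoints is δ = arccos(p₁·p₂) ≈ 2.653 rad (152.0°).
Interpolate at f = 0.65 with slerp weights a = sin((1−f)δ)/sin δ ≈ 1.706, b = sin(fδ)/sin δ ≈ 2.105.
p = a·p₁ + b·p₂ ≈ (-0.021, 0.070, -0.997); φ = arcsin(p_z) ≈ -85.80°, λ = atan2(p_y, p_x) ≈ 107.00°.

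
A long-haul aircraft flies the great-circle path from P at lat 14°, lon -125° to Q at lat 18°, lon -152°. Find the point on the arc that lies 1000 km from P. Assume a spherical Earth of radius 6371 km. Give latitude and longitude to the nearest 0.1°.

The haversine formula gives a central angle δ ≈ 0.458 rad (26.2°) between the endpoints. The total great-circle distance is δ·R ≈ 0.458 × 6371 ≈ 2917 km, so the target fraction is f = 1000/2917 ≈ 0.343.
Interpolate at f ≈ 0.343 with slerp weights a = sin((1−f)δ)/sin δ ≈ 0.671, b = sin(fδ)/sin δ ≈ 0.354.
p = a·p₁ + b·p₂ ≈ (-0.670, -0.691, 0.271); φ = arcsin(p_z) ≈ 15.75°, λ = atan2(p_y, p_x) ≈ -134.13°.

≈ lat 15.8°, lon -134.1°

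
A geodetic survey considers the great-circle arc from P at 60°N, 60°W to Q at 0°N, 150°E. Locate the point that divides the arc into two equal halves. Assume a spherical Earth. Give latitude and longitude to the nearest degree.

Convert each endpoint to a unit vector on the sphere (x = cos φ cos λ, y = cos φ sin λ, z = sin φ).
The central angle between the endpoints is δ = arccos(p₁·p₂) ≈ 2.019 rad (115.7°).
Interpolate at f = 1/2 with slerp weights a = sin((1−f)δ)/sin δ ≈ 0.939, b = sin(fδ)/sin δ ≈ 0.939.
p = a·p₁ + b·p₂ ≈ (-0.578, 0.063, 0.813); φ = arcsin(p_z) ≈ 54.42°, λ = atan2(p_y, p_x) ≈ 173.79°.

≈ 54°N, 174°E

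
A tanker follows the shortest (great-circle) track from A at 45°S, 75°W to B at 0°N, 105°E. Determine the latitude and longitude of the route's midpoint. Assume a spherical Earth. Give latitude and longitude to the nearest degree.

≈ 68°S, 105°E

Convert each endpoint to a unit vector on the sphere (x = cos φ cos λ, y = cos φ sin λ, z = sin φ).
The central angle between the endpoints is δ = arccos(p₁·p₂) ≈ 2.356 rad (135.0°).
Interpolate at f = 1/2 with slerp weights a = sin((1−f)δ)/sin δ ≈ 1.307, b = sin(fδ)/sin δ ≈ 1.307.
p = a·p₁ + b·p₂ ≈ (-0.099, 0.370, -0.924); φ = arcsin(p_z) ≈ -67.50°, λ = atan2(p_y, p_x) ≈ 105.00°.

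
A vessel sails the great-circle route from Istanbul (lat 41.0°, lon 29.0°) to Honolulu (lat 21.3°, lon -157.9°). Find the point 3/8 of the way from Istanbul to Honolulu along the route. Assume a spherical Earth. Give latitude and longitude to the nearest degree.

Write both endpoints as unit vectors p₁, p₂ with components (cos φ cos λ, cos φ sin λ, sin φ).
The central angle between the endpoints is δ = arccos(p₁·p₂) ≈ 2.049 rad (117.4°).
Interpolate at f = 3/8 with slerp weights a = sin((1−f)δ)/sin δ ≈ 1.079, b = sin(fδ)/sin δ ≈ 0.782.
p = a·p₁ + b·p₂ ≈ (0.037, 0.120, 0.992); φ = arcsin(p_z) ≈ 82.76°, λ = atan2(p_y, p_x) ≈ 73.05°.

≈ lat 83°, lon 73°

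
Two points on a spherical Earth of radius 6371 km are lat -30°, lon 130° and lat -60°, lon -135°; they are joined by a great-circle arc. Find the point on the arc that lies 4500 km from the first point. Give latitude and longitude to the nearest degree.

From cos δ = sin φ₁ sin φ₂ + cos φ₁ cos φ₂ cos Δλ, the central angle is δ ≈ 1.164 rad (66.7°). The total great-circle distance is δ·R ≈ 1.164 × 6371 ≈ 7419 km, so the target fraction is f = 4500/7419 ≈ 0.607.
Interpolate at f ≈ 0.607 with slerp weights a = sin((1−f)δ)/sin δ ≈ 0.481, b = sin(fδ)/sin δ ≈ 0.707.
p = a·p₁ + b·p₂ ≈ (-0.518, 0.070, -0.853); φ = arcsin(p_z) ≈ -58.50°, λ = atan2(p_y, p_x) ≈ 172.35°.

≈ lat -59°, lon 172°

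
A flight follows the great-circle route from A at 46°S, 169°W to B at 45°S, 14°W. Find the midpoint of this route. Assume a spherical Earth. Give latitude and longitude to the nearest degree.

Convert each endpoint to a unit vector on the sphere (x = cos φ cos λ, y = cos φ sin λ, z = sin φ).
The central angle between the endpoints is δ = arccos(p₁·p₂) ≈ 1.507 rad (86.4°).
Interpolate at f = 1/2 with slerp weights a = sin((1−f)δ)/sin δ ≈ 0.686, b = sin(fδ)/sin δ ≈ 0.686.
p = a·p₁ + b·p₂ ≈ (0.003, -0.208, -0.978); φ = arcsin(p_z) ≈ -77.98°, λ = atan2(p_y, p_x) ≈ -89.21°.

≈ 78°S, 89°W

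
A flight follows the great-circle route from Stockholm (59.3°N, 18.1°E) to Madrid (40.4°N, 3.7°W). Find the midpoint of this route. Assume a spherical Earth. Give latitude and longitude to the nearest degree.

Write both endpoints as unit vectors p₁, p₂ with components (cos φ cos λ, cos φ sin λ, sin φ).
The central angle between the endpoints is δ = arccos(p₁·p₂) ≈ 0.407 rad (23.3°).
Interpolate at f = 1/2 with slerp weights a = sin((1−f)δ)/sin δ ≈ 0.511, b = sin(fδ)/sin δ ≈ 0.511.
p = a·p₁ + b·p₂ ≈ (0.636, 0.056, 0.770); φ = arcsin(p_z) ≈ 50.34°, λ = atan2(p_y, p_x) ≈ 5.02°.

≈ 50°N, 5°E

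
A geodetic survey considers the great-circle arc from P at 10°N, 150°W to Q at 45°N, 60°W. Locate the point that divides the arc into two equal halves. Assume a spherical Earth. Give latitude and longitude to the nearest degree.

≈ 36°N, 114°W

The haversine formula gives a central angle δ ≈ 1.448 rad (82.9°) between the endpoints.
Interpolate at f = 1/2 with slerp weights a = sin((1−f)δ)/sin δ ≈ 0.667, b = sin(fδ)/sin δ ≈ 0.667.
p = a·p₁ + b·p₂ ≈ (-0.333, -0.737, 0.588); φ = arcsin(p_z) ≈ 36.00°, λ = atan2(p_y, p_x) ≈ -114.32°.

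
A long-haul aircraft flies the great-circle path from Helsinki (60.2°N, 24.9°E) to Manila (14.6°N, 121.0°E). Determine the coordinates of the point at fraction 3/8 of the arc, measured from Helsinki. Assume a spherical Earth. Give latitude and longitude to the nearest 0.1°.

≈ (53.6°N, 80.5°E)

Convert each endpoint to a unit vector on the sphere (x = cos φ cos λ, y = cos φ sin λ, z = sin φ).
The central angle between the endpoints is δ = arccos(p₁·p₂) ≈ 1.402 rad (80.3°).
Interpolate at f = 3/8 with slerp weights a = sin((1−f)δ)/sin δ ≈ 0.780, b = sin(fδ)/sin δ ≈ 0.509.
p = a·p₁ + b·p₂ ≈ (0.098, 0.585, 0.805); φ = arcsin(p_z) ≈ 53.59°, λ = atan2(p_y, p_x) ≈ 80.53°.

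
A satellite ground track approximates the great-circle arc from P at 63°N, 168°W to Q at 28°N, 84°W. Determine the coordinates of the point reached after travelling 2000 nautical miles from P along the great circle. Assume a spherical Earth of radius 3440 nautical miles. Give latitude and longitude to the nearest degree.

≈ 51°N, 107°W

Convert each endpoint to a unit vector on the sphere (x = cos φ cos λ, y = cos φ sin λ, z = sin φ).
The central angle between the endpoints is δ = arccos(p₁·p₂) ≈ 1.093 rad (62.6°). The total great-circle distance is δ·R ≈ 1.093 × 3440 ≈ 3758 nmi, so the target fraction is f = 2000/3758 ≈ 0.532.
Interpolate at f ≈ 0.532 with slerp weights a = sin((1−f)δ)/sin δ ≈ 0.551, b = sin(fδ)/sin δ ≈ 0.619.
p = a·p₁ + b·p₂ ≈ (-0.188, -0.595, 0.781); φ = arcsin(p_z) ≈ 51.39°, λ = atan2(p_y, p_x) ≈ -107.49°.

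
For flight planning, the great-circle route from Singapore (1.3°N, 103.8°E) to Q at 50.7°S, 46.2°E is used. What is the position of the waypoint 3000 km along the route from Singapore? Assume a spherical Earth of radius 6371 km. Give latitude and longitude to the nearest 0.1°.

The haversine formula gives a central angle δ ≈ 1.243 rad (71.2°) between the endpoints. The total great-circle distance is δ·R ≈ 1.243 × 6371 ≈ 7921 km, so the target fraction is f = 3000/7921 ≈ 0.379.
Interpolate at f ≈ 0.379 with slerp weights a = sin((1−f)δ)/sin δ ≈ 0.737, b = sin(fδ)/sin δ ≈ 0.479.
p = a·p₁ + b·p₂ ≈ (0.034, 0.935, -0.354); φ = arcsin(p_z) ≈ -20.74°, λ = atan2(p_y, p_x) ≈ 87.90°.

≈ 20.7°S, 87.9°E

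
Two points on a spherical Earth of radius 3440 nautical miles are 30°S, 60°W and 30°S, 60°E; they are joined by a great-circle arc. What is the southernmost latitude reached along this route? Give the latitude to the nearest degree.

≈ 49°S

The great circle lies in the plane with unit normal n̂ = (p₁ × p₂)/|p₁ × p₂|.
Here n̂_z ≈ +0.655; the vertex latitude is φ_max = arccos|n̂_z| ≈ 49.1°.
Check via Clairaut: cos φ_max = |cos φ₁| · sin C = cos(30.0°)·sin(130.9°) ≈ 0.655, again giving ≈ 49.1°.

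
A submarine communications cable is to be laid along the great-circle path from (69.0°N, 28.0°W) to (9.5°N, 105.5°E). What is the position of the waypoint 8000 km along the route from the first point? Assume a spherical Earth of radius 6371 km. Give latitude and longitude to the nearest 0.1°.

≈ (31.8°N, 98.6°E)

Write both endpoints as unit vectors p₁, p₂ with components (cos φ cos λ, cos φ sin λ, sin φ).
The central angle between the endpoints is δ = arccos(p₁·p₂) ≈ 1.660 rad (95.1°). The total great-circle distance is δ·R ≈ 1.660 × 6371 ≈ 10577 km, so the target fraction is f = 8000/10577 ≈ 0.756.
Interpolate at f ≈ 0.756 with slerp weights a = sin((1−f)δ)/sin δ ≈ 0.395, b = sin(fδ)/sin δ ≈ 0.955.
p = a·p₁ + b·p₂ ≈ (-0.127, 0.841, 0.526); φ = arcsin(p_z) ≈ 31.76°, λ = atan2(p_y, p_x) ≈ 98.56°.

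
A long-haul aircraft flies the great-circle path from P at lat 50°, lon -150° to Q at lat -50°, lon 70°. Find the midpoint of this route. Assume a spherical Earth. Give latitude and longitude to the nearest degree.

≈ lat 0°, lon 140°

From cos δ = sin φ₁ sin φ₂ + cos φ₁ cos φ₂ cos Δλ, the central angle is δ ≈ 2.698 rad (154.6°).
Interpolate at f = 1/2 with slerp weights a = sin((1−f)δ)/sin δ ≈ 2.274, b = sin(fδ)/sin δ ≈ 2.274.
p = a·p₁ + b·p₂ ≈ (-0.766, 0.643, 0.000); φ = arcsin(p_z) ≈ 0.00°, λ = atan2(p_y, p_x) ≈ 140.00°.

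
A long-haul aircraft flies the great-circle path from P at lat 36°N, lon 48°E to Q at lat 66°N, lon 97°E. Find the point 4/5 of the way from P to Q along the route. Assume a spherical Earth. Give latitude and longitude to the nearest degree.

≈ lat 62°N, lon 81°E

Write both endpoints as unit vectors p₁, p₂ with components (cos φ cos λ, cos φ sin λ, sin φ).
The central angle between the endpoints is δ = arccos(p₁·p₂) ≈ 0.718 rad (41.2°).
Interpolate at f = 4/5 with slerp weights a = sin((1−f)δ)/sin δ ≈ 0.218, b = sin(fδ)/sin δ ≈ 0.826.
p = a·p₁ + b·p₂ ≈ (0.077, 0.464, 0.882); φ = arcsin(p_z) ≈ 61.93°, λ = atan2(p_y, p_x) ≈ 80.60°.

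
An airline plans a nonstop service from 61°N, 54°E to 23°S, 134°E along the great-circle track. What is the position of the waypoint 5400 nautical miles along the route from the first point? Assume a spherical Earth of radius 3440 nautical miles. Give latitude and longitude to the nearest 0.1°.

Write both endpoints as unit vectors p₁, p₂ with components (cos φ cos λ, cos φ sin λ, sin φ).
The central angle between the endpoints is δ = arccos(p₁·p₂) ≈ 1.838 rad (105.3°). The total great-circle distance is δ·R ≈ 1.838 × 3440 ≈ 6323 nmi, so the target fraction is f = 5400/6323 ≈ 0.854.
Interpolate at f ≈ 0.854 with slerp weights a = sin((1−f)δ)/sin δ ≈ 0.275, b = sin(fδ)/sin δ ≈ 1.037.
p = a·p₁ + b·p₂ ≈ (-0.585, 0.794, -0.165); φ = arcsin(p_z) ≈ -9.47°, λ = atan2(p_y, p_x) ≈ 126.35°.

≈ 9.5°S, 126.4°E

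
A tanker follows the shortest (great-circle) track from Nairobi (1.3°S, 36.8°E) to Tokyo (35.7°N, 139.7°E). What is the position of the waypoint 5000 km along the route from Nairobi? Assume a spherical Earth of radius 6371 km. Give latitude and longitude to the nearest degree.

≈ 24°N, 75°E

Write both endpoints as unit vectors p₁, p₂ with components (cos φ cos λ, cos φ sin λ, sin φ).
The central angle between the endpoints is δ = arccos(p₁·p₂) ≈ 1.767 rad (101.2°). The total great-circle distance is δ·R ≈ 1.767 × 6371 ≈ 11255 km, so the target fraction is f = 5000/11255 ≈ 0.444.
Interpolate at f ≈ 0.444 with slerp weights a = sin((1−f)δ)/sin δ ≈ 0.848, b = sin(fδ)/sin δ ≈ 0.720.
p = a·p₁ + b·p₂ ≈ (0.232, 0.886, 0.401); φ = arcsin(p_z) ≈ 23.65°, λ = atan2(p_y, p_x) ≈ 75.31°.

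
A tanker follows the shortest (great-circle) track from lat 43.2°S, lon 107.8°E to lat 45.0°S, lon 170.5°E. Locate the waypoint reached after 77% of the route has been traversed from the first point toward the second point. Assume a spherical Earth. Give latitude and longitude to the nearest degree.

Write both endpoints as unit vectors p₁, p₂ with components (cos φ cos λ, cos φ sin λ, sin φ).
The central angle between the endpoints is δ = arccos(p₁·p₂) ≈ 0.766 rad (43.9°).
Interpolate at f = 0.77 with slerp weights a = sin((1−f)δ)/sin δ ≈ 0.253, b = sin(fδ)/sin δ ≈ 0.802.
p = a·p₁ + b·p₂ ≈ (-0.616, 0.269, -0.740); φ = arcsin(p_z) ≈ -47.77°, λ = atan2(p_y, p_x) ≈ 156.40°.

≈ lat 48°S, lon 156°E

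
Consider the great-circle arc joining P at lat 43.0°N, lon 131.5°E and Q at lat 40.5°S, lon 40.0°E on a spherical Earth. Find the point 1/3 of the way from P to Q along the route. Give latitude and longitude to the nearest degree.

≈ lat 17°N, lon 97°E

Write both endpoints as unit vectors p₁, p₂ with components (cos φ cos λ, cos φ sin λ, sin φ).
The central angle between the endpoints is δ = arccos(p₁·p₂) ≈ 2.046 rad (117.2°).
Interpolate at f = 1/3 with slerp weights a = sin((1−f)δ)/sin δ ≈ 1.101, b = sin(fδ)/sin δ ≈ 0.709.
p = a·p₁ + b·p₂ ≈ (-0.120, 0.949, 0.290); φ = arcsin(p_z) ≈ 16.87°, λ = atan2(p_y, p_x) ≈ 97.23°.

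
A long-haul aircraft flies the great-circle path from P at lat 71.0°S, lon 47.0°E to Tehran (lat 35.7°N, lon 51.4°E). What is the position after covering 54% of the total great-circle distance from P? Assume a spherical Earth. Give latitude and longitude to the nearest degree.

From cos δ = sin φ₁ sin φ₂ + cos φ₁ cos φ₂ cos Δλ, the central angle is δ ≈ 1.863 rad (106.7°).
Interpolate at f = 0.54 with slerp weights a = sin((1−f)δ)/sin δ ≈ 0.789, b = sin(fδ)/sin δ ≈ 0.882.
p = a·p₁ + b·p₂ ≈ (0.622, 0.748, -0.232); φ = arcsin(p_z) ≈ -13.39°, λ = atan2(p_y, p_x) ≈ 50.24°.

≈ lat 13°S, lon 50°E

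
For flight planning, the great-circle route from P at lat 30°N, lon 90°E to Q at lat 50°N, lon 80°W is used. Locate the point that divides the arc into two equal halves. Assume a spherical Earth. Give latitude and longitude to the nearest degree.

Write both endpoints as unit vectors p₁, p₂ with components (cos φ cos λ, cos φ sin λ, sin φ).
The central angle between the endpoints is δ = arccos(p₁·p₂) ≈ 1.737 rad (99.5°).
Interpolate at f = 1/2 with slerp weights a = sin((1−f)δ)/sin δ ≈ 0.774, b = sin(fδ)/sin δ ≈ 0.774.
p = a·p₁ + b·p₂ ≈ (0.086, 0.180, 0.980); φ = arcsin(p_z) ≈ 78.47°, λ = atan2(p_y, p_x) ≈ 64.40°.

≈ lat 78°N, lon 64°E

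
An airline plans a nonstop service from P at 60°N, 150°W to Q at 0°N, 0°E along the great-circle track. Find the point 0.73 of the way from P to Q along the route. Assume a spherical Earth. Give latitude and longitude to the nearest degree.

≈ 30°N, 10°W

Write both endpoints as unit vectors p₁, p₂ with components (cos φ cos λ, cos φ sin λ, sin φ).
The central angle between the endpoints is δ = arccos(p₁·p₂) ≈ 2.019 rad (115.7°).
Interpolate at f = 0.73 with slerp weights a = sin((1−f)δ)/sin δ ≈ 0.575, b = sin(fδ)/sin δ ≈ 1.104.
p = a·p₁ + b·p₂ ≈ (0.855, -0.144, 0.498); φ = arcsin(p_z) ≈ 29.87°, λ = atan2(p_y, p_x) ≈ -9.55°.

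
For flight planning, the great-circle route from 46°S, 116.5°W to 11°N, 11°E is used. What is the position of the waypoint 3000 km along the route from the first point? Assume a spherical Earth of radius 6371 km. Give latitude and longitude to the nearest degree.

≈ 49°S, 76°W

Write both endpoints as unit vectors p₁, p₂ with components (cos φ cos λ, cos φ sin λ, sin φ).
The central angle between the endpoints is δ = arccos(p₁·p₂) ≈ 2.156 rad (123.5°). The total great-circle distance is δ·R ≈ 2.156 × 6371 ≈ 13736 km, so the target fraction is f = 3000/13736 ≈ 0.218.
Interpolate at f ≈ 0.218 with slerp weights a = sin((1−f)δ)/sin δ ≈ 1.192, b = sin(fδ)/sin δ ≈ 0.544.
p = a·p₁ + b·p₂ ≈ (0.155, -0.639, -0.753); φ = arcsin(p_z) ≈ -48.89°, λ = atan2(p_y, p_x) ≈ -76.36°.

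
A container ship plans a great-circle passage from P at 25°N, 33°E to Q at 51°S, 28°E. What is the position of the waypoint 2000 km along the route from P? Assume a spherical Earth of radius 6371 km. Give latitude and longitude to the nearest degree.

Convert each endpoint to a unit vector on the sphere (x = cos φ cos λ, y = cos φ sin λ, z = sin φ).
The central angle between the endpoints is δ = arccos(p₁·p₂) ≈ 1.329 rad (76.1°). The total great-circle distance is δ·R ≈ 1.329 × 6371 ≈ 8465 km, so the target fraction is f = 2000/8465 ≈ 0.236.
Interpolate at f ≈ 0.236 with slerp weights a = sin((1−f)δ)/sin δ ≈ 0.875, b = sin(fδ)/sin δ ≈ 0.318.
p = a·p₁ + b·p₂ ≈ (0.842, 0.526, 0.123); φ = arcsin(p_z) ≈ 7.04°, λ = atan2(p_y, p_x) ≈ 31.99°.

≈ 7°N, 32°E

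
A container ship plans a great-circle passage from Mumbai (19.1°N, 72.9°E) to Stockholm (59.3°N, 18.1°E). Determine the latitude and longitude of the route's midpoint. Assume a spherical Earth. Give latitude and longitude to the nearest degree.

The haversine formula gives a central angle δ ≈ 0.977 rad (56.0°) between the endpoints.
Interpolate at f = 1/2 with slerp weights a = sin((1−f)δ)/sin δ ≈ 0.566, b = sin(fδ)/sin δ ≈ 0.566.
p = a·p₁ + b·p₂ ≈ (0.432, 0.601, 0.672); φ = arcsin(p_z) ≈ 42.23°, λ = atan2(p_y, p_x) ≈ 54.29°.

≈ 42°N, 54°E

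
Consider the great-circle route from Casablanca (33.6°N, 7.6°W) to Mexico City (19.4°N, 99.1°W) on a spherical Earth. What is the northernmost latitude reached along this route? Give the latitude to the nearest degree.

The great circle lies in the plane with unit normal n̂ = (p₁ × p₂)/|p₁ × p₂|.
Here n̂_z ≈ -0.796; the vertex latitude is φ_max = arccos|n̂_z| ≈ 37.2°.
Check via Clairaut: cos φ_max = |cos φ₁| · sin C = cos(33.6°)·sin(72.9°) ≈ 0.796, again giving ≈ 37.2°.

≈ 37°N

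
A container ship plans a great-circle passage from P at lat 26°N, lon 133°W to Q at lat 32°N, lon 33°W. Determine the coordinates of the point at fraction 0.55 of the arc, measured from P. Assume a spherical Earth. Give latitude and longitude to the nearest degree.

≈ lat 41°N, lon 79°W

Write both endpoints as unit vectors p₁, p₂ with components (cos φ cos λ, cos φ sin λ, sin φ).
The central angle between the endpoints is δ = arccos(p₁·p₂) ≈ 1.471 rad (84.3°).
Interpolate at f = 0.55 with slerp weights a = sin((1−f)δ)/sin δ ≈ 0.618, b = sin(fδ)/sin δ ≈ 0.727.
p = a·p₁ + b·p₂ ≈ (0.139, -0.742, 0.656); φ = arcsin(p_z) ≈ 41.00°, λ = atan2(p_y, p_x) ≈ -79.42°.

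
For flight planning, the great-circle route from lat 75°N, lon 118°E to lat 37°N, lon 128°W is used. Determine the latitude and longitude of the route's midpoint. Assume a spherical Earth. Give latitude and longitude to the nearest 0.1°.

From cos δ = sin φ₁ sin φ₂ + cos φ₁ cos φ₂ cos Δλ, the central angle is δ ≈ 1.050 rad (60.2°).
Interpolate at f = 1/2 with slerp weights a = sin((1−f)δ)/sin δ ≈ 0.578, b = sin(fδ)/sin δ ≈ 0.578.
p = a·p₁ + b·p₂ ≈ (-0.354, -0.232, 0.906); φ = arcsin(p_z) ≈ 64.95°, λ = atan2(p_y, p_x) ≈ -146.83°.

≈ lat 65.0°N, lon 146.8°W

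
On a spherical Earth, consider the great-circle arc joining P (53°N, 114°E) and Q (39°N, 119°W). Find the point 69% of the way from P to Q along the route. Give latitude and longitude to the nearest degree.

≈ (58°N, 141°W)

Write both endpoints as unit vectors p₁, p₂ with components (cos φ cos λ, cos φ sin λ, sin φ).
The central angle between the endpoints is δ = arccos(p₁·p₂) ≈ 1.348 rad (77.2°).
Interpolate at f = 0.69 with slerp weights a = sin((1−f)δ)/sin δ ≈ 0.416, b = sin(fδ)/sin δ ≈ 0.822.
p = a·p₁ + b·p₂ ≈ (-0.412, -0.330, 0.850); φ = arcsin(p_z) ≈ 58.17°, λ = atan2(p_y, p_x) ≈ -141.28°.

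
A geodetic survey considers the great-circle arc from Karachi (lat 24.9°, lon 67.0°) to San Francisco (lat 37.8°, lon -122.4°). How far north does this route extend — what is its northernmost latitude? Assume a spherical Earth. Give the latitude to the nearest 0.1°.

≈ 82.5°

The great circle lies in the plane with unit normal n̂ = (p₁ × p₂)/|p₁ × p₂|.
Here n̂_z ≈ +0.131; the vertex latitude is φ_max = arccos|n̂_z| ≈ 82.5°.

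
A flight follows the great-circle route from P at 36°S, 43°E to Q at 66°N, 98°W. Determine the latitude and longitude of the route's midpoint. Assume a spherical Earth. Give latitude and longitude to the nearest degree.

Write both endpoints as unit vectors p₁, p₂ with components (cos φ cos λ, cos φ sin λ, sin φ).
The central angle between the endpoints is δ = arccos(p₁·p₂) ≈ 2.486 rad (142.4°).
Interpolate at f = 1/2 with slerp weights a = sin((1−f)δ)/sin δ ≈ 1.553, b = sin(fδ)/sin δ ≈ 1.553.
p = a·p₁ + b·p₂ ≈ (0.831, 0.231, 0.506); φ = arcsin(p_z) ≈ 30.39°, λ = atan2(p_y, p_x) ≈ 15.56°.

≈ 30°N, 16°E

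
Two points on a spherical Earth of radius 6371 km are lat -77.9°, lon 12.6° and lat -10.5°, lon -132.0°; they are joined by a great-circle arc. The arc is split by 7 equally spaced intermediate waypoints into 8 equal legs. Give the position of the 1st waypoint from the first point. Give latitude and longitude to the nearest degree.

Convert each endpoint to a unit vector on the sphere (x = cos φ cos λ, y = cos φ sin λ, z = sin φ).
The central angle between the endpoints is δ = arccos(p₁·p₂) ≈ 1.561 rad (89.4°).
Interpolate at f = 1/8 with slerp weights a = sin((1−f)δ)/sin δ ≈ 0.979, b = sin(fδ)/sin δ ≈ 0.194.
p = a·p₁ + b·p₂ ≈ (0.073, -0.097, -0.993); φ = arcsin(p_z) ≈ -83.04°, λ = atan2(p_y, p_x) ≈ -53.10°.

≈ lat -83°, lon -53°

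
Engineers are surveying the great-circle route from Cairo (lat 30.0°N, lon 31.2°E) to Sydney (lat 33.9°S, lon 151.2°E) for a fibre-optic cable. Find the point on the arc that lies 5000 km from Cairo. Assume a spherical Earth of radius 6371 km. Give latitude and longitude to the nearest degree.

From cos δ = sin φ₁ sin φ₂ + cos φ₁ cos φ₂ cos Δλ, the central angle is δ ≈ 2.263 rad (129.7°). The total great-circle distance is δ·R ≈ 2.263 × 6371 ≈ 14418 km, so the target fraction is f = 5000/14418 ≈ 0.347.
Interpolate at f ≈ 0.347 with slerp weights a = sin((1−f)δ)/sin δ ≈ 1.293, b = sin(fδ)/sin δ ≈ 0.918.
p = a·p₁ + b·p₂ ≈ (0.290, 0.947, 0.135); φ = arcsin(p_z) ≈ 7.74°, λ = atan2(p_y, p_x) ≈ 72.95°.

≈ lat 8°N, lon 73°E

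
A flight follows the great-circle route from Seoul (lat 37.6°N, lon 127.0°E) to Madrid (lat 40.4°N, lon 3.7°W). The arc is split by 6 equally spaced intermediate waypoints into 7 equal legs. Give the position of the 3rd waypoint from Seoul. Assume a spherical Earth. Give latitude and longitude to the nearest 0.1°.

≈ lat 61.7°N, lon 77.7°E

From cos δ = sin φ₁ sin φ₂ + cos φ₁ cos φ₂ cos Δλ, the central angle is δ ≈ 1.569 rad (89.9°).
Interpolate at f = 3/7 with slerp weights a = sin((1−f)δ)/sin δ ≈ 0.781, b = sin(fδ)/sin δ ≈ 0.623.
p = a·p₁ + b·p₂ ≈ (0.101, 0.464, 0.880); φ = arcsin(p_z) ≈ 61.67°, λ = atan2(p_y, p_x) ≈ 77.73°.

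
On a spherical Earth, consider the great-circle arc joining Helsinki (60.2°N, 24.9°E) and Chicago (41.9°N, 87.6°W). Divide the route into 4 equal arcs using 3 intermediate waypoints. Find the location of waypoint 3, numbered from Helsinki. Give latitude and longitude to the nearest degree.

Write both endpoints as unit vectors p₁, p₂ with components (cos φ cos λ, cos φ sin λ, sin φ).
The central angle between the endpoints is δ = arccos(p₁·p₂) ≈ 1.117 rad (64.0°).
Interpolate at f = 3/4 with slerp weights a = sin((1−f)δ)/sin δ ≈ 0.307, b = sin(fδ)/sin δ ≈ 0.827.
p = a·p₁ + b·p₂ ≈ (0.164, -0.551, 0.818); φ = arcsin(p_z) ≈ 54.92°, λ = atan2(p_y, p_x) ≈ -73.41°.

≈ 55°N, 73°W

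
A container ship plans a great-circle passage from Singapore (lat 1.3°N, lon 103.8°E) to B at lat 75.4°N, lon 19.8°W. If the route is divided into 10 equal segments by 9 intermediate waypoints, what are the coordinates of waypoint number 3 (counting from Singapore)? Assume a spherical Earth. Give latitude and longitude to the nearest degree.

Write both endpoints as unit vectors p₁, p₂ with components (cos φ cos λ, cos φ sin λ, sin φ).
The central angle between the endpoints is δ = arccos(p₁·p₂) ≈ 1.689 rad (96.7°).
Interpolate at f = 3/10 with slerp weights a = sin((1−f)δ)/sin δ ≈ 0.932, b = sin(fδ)/sin δ ≈ 0.489.
p = a·p₁ + b·p₂ ≈ (-0.106, 0.863, 0.494); φ = arcsin(p_z) ≈ 29.60°, λ = atan2(p_y, p_x) ≈ 97.02°.

≈ lat 30°N, lon 97°E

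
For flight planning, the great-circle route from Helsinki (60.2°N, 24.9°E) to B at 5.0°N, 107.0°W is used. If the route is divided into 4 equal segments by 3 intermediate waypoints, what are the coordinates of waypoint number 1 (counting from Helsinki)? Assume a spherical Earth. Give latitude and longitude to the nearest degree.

≈ 67°N, 35°W

Convert each endpoint to a unit vector on the sphere (x = cos φ cos λ, y = cos φ sin λ, z = sin φ).
The central angle between the endpoints is δ = arccos(p₁·p₂) ≈ 1.829 rad (104.8°).
Interpolate at f = 1/4 with slerp weights a = sin((1−f)δ)/sin δ ≈ 1.014, b = sin(fδ)/sin δ ≈ 0.456.
p = a·p₁ + b·p₂ ≈ (0.324, -0.223, 0.919); φ = arcsin(p_z) ≈ 66.85°, λ = atan2(p_y, p_x) ≈ -34.51°.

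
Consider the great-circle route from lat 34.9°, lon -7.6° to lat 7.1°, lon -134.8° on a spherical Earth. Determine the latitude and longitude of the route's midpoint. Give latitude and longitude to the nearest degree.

Write both endpoints as unit vectors p₁, p₂ with components (cos φ cos λ, cos φ sin λ, sin φ).
The central angle between the endpoints is δ = arccos(p₁·p₂) ≈ 2.006 rad (114.9°).
Interpolate at f = 1/2 with slerp weights a = sin((1−f)δ)/sin δ ≈ 0.930, b = sin(fδ)/sin δ ≈ 0.930.
p = a·p₁ + b·p₂ ≈ (0.106, -0.755, 0.647); φ = arcsin(p_z) ≈ 40.30°, λ = atan2(p_y, p_x) ≈ -82.03°.

≈ lat 40°, lon -82°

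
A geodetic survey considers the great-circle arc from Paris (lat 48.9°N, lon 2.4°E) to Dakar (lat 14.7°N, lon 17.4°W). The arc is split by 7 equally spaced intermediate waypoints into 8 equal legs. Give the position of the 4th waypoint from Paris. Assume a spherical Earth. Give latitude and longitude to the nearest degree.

Convert each endpoint to a unit vector on the sphere (x = cos φ cos λ, y = cos φ sin λ, z = sin φ).
The central angle between the endpoints is δ = arccos(p₁·p₂) ≈ 0.661 rad (37.9°).
Interpolate at f = 4/8 with slerp weights a = sin((1−f)δ)/sin δ ≈ 0.529, b = sin(fδ)/sin δ ≈ 0.529.
p = a·p₁ + b·p₂ ≈ (0.835, -0.138, 0.532); φ = arcsin(p_z) ≈ 32.17°, λ = atan2(p_y, p_x) ≈ -9.41°.

≈ lat 32°N, lon 9°W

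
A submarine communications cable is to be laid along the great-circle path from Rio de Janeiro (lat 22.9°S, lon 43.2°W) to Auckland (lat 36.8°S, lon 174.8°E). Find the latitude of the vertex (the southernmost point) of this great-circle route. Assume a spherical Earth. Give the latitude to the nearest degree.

≈ 61°S

The great circle lies in the plane with unit normal n̂ = (p₁ × p₂)/|p₁ × p₂|.
Here n̂_z ≈ -0.484; the vertex latitude is φ_max = arccos|n̂_z| ≈ 61.0°.
Check via Clairaut: cos φ_max = |cos φ₁| · sin C = cos(22.9°)·sin(148.3°) ≈ 0.484, again giving ≈ 61.0°.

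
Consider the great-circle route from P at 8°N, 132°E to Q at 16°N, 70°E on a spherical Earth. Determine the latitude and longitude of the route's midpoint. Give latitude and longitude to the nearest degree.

Convert each endpoint to a unit vector on the sphere (x = cos φ cos λ, y = cos φ sin λ, z = sin φ).
The central angle between the endpoints is δ = arccos(p₁·p₂) ≈ 1.064 rad (61.0°).
Interpolate at f = 1/2 with slerp weights a = sin((1−f)δ)/sin δ ≈ 0.580, b = sin(fδ)/sin δ ≈ 0.580.
p = a·p₁ + b·p₂ ≈ (-0.194, 0.951, 0.241); φ = arcsin(p_z) ≈ 13.93°, λ = atan2(p_y, p_x) ≈ 101.51°.

≈ 14°N, 102°E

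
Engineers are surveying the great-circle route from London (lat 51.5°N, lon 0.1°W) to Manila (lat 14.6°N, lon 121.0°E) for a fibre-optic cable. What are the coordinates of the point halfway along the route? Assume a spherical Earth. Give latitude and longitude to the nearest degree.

≈ lat 51°N, lon 81°E

Convert each endpoint to a unit vector on the sphere (x = cos φ cos λ, y = cos φ sin λ, z = sin φ).
The central angle between the endpoints is δ = arccos(p₁·p₂) ≈ 1.685 rad (96.5°).
Interpolate at f = 1/2 with slerp weights a = sin((1−f)δ)/sin δ ≈ 0.751, b = sin(fδ)/sin δ ≈ 0.751.
p = a·p₁ + b·p₂ ≈ (0.093, 0.622, 0.777); φ = arcsin(p_z) ≈ 51.01°, λ = atan2(p_y, p_x) ≈ 81.48°.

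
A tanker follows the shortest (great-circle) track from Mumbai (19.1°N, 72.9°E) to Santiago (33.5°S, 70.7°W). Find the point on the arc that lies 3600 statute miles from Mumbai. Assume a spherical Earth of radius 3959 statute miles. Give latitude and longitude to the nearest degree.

≈ 11°S, 30°E

Write both endpoints as unit vectors p₁, p₂ with components (cos φ cos λ, cos φ sin λ, sin φ).
The central angle between the endpoints is δ = arccos(p₁·p₂) ≈ 2.523 rad (144.6°). The total great-circle distance is δ·R ≈ 2.523 × 3959 ≈ 9990 mi, so the target fraction is f = 3600/9990 ≈ 0.360.
Interpolate at f ≈ 0.360 with slerp weights a = sin((1−f)δ)/sin δ ≈ 1.723, b = sin(fδ)/sin δ ≈ 1.361.
p = a·p₁ + b·p₂ ≈ (0.854, 0.485, -0.187); φ = arcsin(p_z) ≈ -10.80°, λ = atan2(p_y, p_x) ≈ 29.61°.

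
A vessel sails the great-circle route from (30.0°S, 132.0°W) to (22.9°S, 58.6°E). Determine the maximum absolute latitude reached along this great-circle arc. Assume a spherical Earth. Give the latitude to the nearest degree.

The great circle lies in the plane with unit normal n̂ = (p₁ × p₂)/|p₁ × p₂|.
Here n̂_z ≈ -0.182; the vertex latitude is φ_max = arccos|n̂_z| ≈ 79.5°.
Check via Clairaut: cos φ_max = |cos φ₁| · sin C = cos(30.0°)·sin(167.9°) ≈ 0.182, again giving ≈ 79.5°.

≈ 80°S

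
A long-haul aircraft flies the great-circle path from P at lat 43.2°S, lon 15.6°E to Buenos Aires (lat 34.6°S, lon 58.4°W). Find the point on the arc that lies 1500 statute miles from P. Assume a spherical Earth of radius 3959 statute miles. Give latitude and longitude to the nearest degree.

≈ lat 46°S, lon 15°W

Write both endpoints as unit vectors p₁, p₂ with components (cos φ cos λ, cos φ sin λ, sin φ).
The central angle between the endpoints is δ = arccos(p₁·p₂) ≈ 0.984 rad (56.4°). The total great-circle distance is δ·R ≈ 0.984 × 3959 ≈ 3894 mi, so the target fraction is f = 1500/3894 ≈ 0.385.
Interpolate at f ≈ 0.385 with slerp weights a = sin((1−f)δ)/sin δ ≈ 0.683, b = sin(fδ)/sin δ ≈ 0.444.
p = a·p₁ + b·p₂ ≈ (0.671, -0.178, -0.720); φ = arcsin(p_z) ≈ -46.04°, λ = atan2(p_y, p_x) ≈ -14.83°.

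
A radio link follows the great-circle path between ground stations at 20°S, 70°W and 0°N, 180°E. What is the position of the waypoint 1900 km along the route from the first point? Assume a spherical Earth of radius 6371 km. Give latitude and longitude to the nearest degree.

The haversine formula gives a central angle δ ≈ 1.898 rad (108.7°) between the endpoints. The total great-circle distance is δ·R ≈ 1.898 × 6371 ≈ 12092 km, so the target fraction is f = 1900/12092 ≈ 0.157.
Interpolate at f ≈ 0.157 with slerp weights a = sin((1−f)δ)/sin δ ≈ 1.056, b = sin(fδ)/sin δ ≈ 0.310.
p = a·p₁ + b·p₂ ≈ (0.029, -0.932, -0.361); φ = arcsin(p_z) ≈ -21.16°, λ = atan2(p_y, p_x) ≈ -88.22°.

≈ 21°S, 88°W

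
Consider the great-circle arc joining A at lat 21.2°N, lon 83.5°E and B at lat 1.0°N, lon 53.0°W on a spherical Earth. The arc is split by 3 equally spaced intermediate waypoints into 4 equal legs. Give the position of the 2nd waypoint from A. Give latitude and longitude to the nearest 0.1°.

≈ lat 27.8°N, lon 10.2°E

Write both endpoints as unit vectors p₁, p₂ with components (cos φ cos λ, cos φ sin λ, sin φ).
The central angle between the endpoints is δ = arccos(p₁·p₂) ≈ 2.305 rad (132.1°).
Interpolate at f = 2/4 with slerp weights a = sin((1−f)δ)/sin δ ≈ 1.231, b = sin(fδ)/sin δ ≈ 1.231.
p = a·p₁ + b·p₂ ≈ (0.870, 0.157, 0.467); φ = arcsin(p_z) ≈ 27.81°, λ = atan2(p_y, p_x) ≈ 10.24°.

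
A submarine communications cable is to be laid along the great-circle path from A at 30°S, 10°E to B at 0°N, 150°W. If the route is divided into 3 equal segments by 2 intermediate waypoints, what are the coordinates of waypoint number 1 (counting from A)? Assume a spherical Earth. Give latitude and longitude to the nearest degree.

≈ 59°S, 48°W

The haversine formula gives a central angle δ ≈ 2.521 rad (144.5°) between the endpoints.
Interpolate at f = 1/3 with slerp weights a = sin((1−f)δ)/sin δ ≈ 1.710, b = sin(fδ)/sin δ ≈ 1.282.
p = a·p₁ + b·p₂ ≈ (0.349, -0.384, -0.855); φ = arcsin(p_z) ≈ -58.78°, λ = atan2(p_y, p_x) ≈ -47.75°.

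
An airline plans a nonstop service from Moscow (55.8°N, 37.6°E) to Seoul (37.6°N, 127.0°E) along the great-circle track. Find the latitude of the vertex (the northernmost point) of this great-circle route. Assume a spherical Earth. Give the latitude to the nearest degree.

≈ 59°N

The great circle lies in the plane with unit normal n̂ = (p₁ × p₂)/|p₁ × p₂|.
Here n̂_z ≈ +0.517; the vertex latitude is φ_max = arccos|n̂_z| ≈ 58.8°.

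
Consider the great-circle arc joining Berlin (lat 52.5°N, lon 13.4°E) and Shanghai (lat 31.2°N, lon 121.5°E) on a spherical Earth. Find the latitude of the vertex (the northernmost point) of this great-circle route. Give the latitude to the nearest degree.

≈ 59°N

The great circle lies in the plane with unit normal n̂ = (p₁ × p₂)/|p₁ × p₂|.
Here n̂_z ≈ +0.511; the vertex latitude is φ_max = arccos|n̂_z| ≈ 59.3°.
Check via Clairaut: cos φ_max = |cos φ₁| · sin C = cos(52.5°)·sin(57.1°) ≈ 0.511, again giving ≈ 59.3°.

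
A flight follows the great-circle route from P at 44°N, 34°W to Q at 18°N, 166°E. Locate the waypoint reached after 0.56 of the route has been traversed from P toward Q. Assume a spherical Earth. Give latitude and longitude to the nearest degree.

≈ 65°N, 164°W

Convert each endpoint to a unit vector on the sphere (x = cos φ cos λ, y = cos φ sin λ, z = sin φ).
The central angle between the endpoints is δ = arccos(p₁·p₂) ≈ 2.013 rad (115.4°).
Interpolate at f = 0.56 with slerp weights a = sin((1−f)δ)/sin δ ≈ 0.857, b = sin(fδ)/sin δ ≈ 1.000.
p = a·p₁ + b·p₂ ≈ (-0.411, -0.115, 0.904); φ = arcsin(p_z) ≈ 64.72°, λ = atan2(p_y, p_x) ≈ -164.41°.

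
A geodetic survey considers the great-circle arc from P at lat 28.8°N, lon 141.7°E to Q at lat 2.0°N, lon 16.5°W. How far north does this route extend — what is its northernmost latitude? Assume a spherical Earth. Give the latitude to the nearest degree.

The great circle lies in the plane with unit normal n̂ = (p₁ × p₂)/|p₁ × p₂|.
Here n̂_z ≈ -0.538; the vertex latitude is φ_max = arccos|n̂_z| ≈ 57.5°.
Check via Clairaut: cos φ_max = |cos φ₁| · sin C = cos(28.8°)·sin(37.9°) ≈ 0.538, again giving ≈ 57.5°.

≈ 57°N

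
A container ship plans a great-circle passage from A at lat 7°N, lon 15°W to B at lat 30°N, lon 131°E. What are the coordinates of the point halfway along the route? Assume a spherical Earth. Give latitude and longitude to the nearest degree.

Write both endpoints as unit vectors p₁, p₂ with components (cos φ cos λ, cos φ sin λ, sin φ).
The central angle between the endpoints is δ = arccos(p₁·p₂) ≈ 2.281 rad (130.7°).
Interpolate at f = 1/2 with slerp weights a = sin((1−f)δ)/sin δ ≈ 1.198, b = sin(fδ)/sin δ ≈ 1.198.
p = a·p₁ + b·p₂ ≈ (0.468, 0.475, 0.745); φ = arcsin(p_z) ≈ 48.16°, λ = atan2(p_y, p_x) ≈ 45.45°.

≈ lat 48°N, lon 45°E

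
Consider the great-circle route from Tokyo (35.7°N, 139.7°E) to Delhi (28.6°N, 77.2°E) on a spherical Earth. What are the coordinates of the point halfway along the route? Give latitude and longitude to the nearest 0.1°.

The haversine formula gives a central angle δ ≈ 0.917 rad (52.5°) between the endpoints.
Interpolate at f = 1/2 with slerp weights a = sin((1−f)δ)/sin δ ≈ 0.558, b = sin(fδ)/sin δ ≈ 0.558.
p = a·p₁ + b·p₂ ≈ (-0.237, 0.770, 0.592); φ = arcsin(p_z) ≈ 36.31°, λ = atan2(p_y, p_x) ≈ 107.09°.

≈ (36.3°N, 107.1°E)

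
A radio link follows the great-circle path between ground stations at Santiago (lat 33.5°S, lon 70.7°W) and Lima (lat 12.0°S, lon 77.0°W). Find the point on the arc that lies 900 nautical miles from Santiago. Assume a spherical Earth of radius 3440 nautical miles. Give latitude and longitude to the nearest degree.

From cos δ = sin φ₁ sin φ₂ + cos φ₁ cos φ₂ cos Δλ, the central angle is δ ≈ 0.388 rad (22.3°). The total great-circle distance is δ·R ≈ 0.388 × 3440 ≈ 1336 nmi, so the target fraction is f = 900/1336 ≈ 0.673.
Interpolate at f ≈ 0.673 with slerp weights a = sin((1−f)δ)/sin δ ≈ 0.334, b = sin(fδ)/sin δ ≈ 0.683.
p = a·p₁ + b·p₂ ≈ (0.242, -0.914, -0.326); φ = arcsin(p_z) ≈ -19.04°, λ = atan2(p_y, p_x) ≈ -75.15°.

≈ lat 19°S, lon 75°W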